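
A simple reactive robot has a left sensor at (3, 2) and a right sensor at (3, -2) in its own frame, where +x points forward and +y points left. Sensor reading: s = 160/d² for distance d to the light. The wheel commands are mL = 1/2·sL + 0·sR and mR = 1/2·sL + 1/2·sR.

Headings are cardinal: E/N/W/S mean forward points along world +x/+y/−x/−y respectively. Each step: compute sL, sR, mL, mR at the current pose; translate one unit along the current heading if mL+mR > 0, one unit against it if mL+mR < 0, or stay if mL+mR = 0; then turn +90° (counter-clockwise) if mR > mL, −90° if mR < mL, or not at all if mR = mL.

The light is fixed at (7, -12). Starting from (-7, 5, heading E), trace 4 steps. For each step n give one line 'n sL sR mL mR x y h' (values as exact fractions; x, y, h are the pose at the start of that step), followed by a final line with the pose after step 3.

n=0: pose=(-7,5,E); sL=80/241, sR=80/173; mL=40/241, mR=16560/41693; mL+mR=23480/41693 → advance +1; mR−mL=40/173 → turn +1·90°
n=1: pose=(-6,5,N); sL=32/125, sR=160/521; mL=16/125, mR=18336/65125; mL+mR=26672/65125 → advance +1; mR−mL=80/521 → turn +1·90°
n=2: pose=(-6,6,W); sL=5/16, sR=10/41; mL=5/32, mR=365/1312; mL+mR=285/656 → advance +1; mR−mL=5/41 → turn +1·90°
n=3: pose=(-7,6,S); sL=160/369, sR=160/481; mL=80/369, mR=68000/177489; mL+mR=106480/177489 → advance +1; mR−mL=80/481 → turn +1·90°

0 80/241 80/173 40/241 16560/41693 -7 5 E
1 32/125 160/521 16/125 18336/65125 -6 5 N
2 5/16 10/41 5/32 365/1312 -6 6 W
3 160/369 160/481 80/369 68000/177489 -7 6 S
final -7 5 E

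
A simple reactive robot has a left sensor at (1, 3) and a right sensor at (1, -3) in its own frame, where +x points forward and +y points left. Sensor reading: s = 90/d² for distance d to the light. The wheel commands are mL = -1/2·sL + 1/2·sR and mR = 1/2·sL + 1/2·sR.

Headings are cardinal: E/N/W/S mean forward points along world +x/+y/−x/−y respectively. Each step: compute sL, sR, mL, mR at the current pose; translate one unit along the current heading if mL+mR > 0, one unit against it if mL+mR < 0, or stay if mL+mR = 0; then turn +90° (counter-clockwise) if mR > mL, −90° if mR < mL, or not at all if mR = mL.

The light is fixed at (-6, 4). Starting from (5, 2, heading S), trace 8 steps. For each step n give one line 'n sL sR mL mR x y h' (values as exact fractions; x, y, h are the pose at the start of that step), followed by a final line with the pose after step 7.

0 18/41 90/73 1188/2993 2502/2993 5 2 S
1 5/8 1/2 -1/16 9/16 5 1 E
2 18/17 90/229 -1296/3893 2826/3893 6 1 N
3 45/73 45/61 270/4453 3015/4453 6 2 W
4 18/41 90/73 1188/2993 2502/2993 5 2 S
5 5/8 1/2 -1/16 9/16 5 1 E
6 18/17 90/229 -1296/3893 2826/3893 6 1 N
7 45/73 45/61 270/4453 3015/4453 6 2 W
final 5 2 S

n=0: pose=(5,2,S); sL=18/41, sR=90/73; mL=1188/2993, mR=2502/2993; mL+mR=90/73 → advance +1; mR−mL=18/41 → turn +1·90°
n=1: pose=(5,1,E); sL=5/8, sR=1/2; mL=-1/16, mR=9/16; mL+mR=1/2 → advance +1; mR−mL=5/8 → turn +1·90°
n=2: pose=(6,1,N); sL=18/17, sR=90/229; mL=-1296/3893, mR=2826/3893; mL+mR=90/229 → advance +1; mR−mL=18/17 → turn +1·90°
n=3: pose=(6,2,W); sL=45/73, sR=45/61; mL=270/4453, mR=3015/4453; mL+mR=45/61 → advance +1; mR−mL=45/73 → turn +1·90°
n=4: pose=(5,2,S); sL=18/41, sR=90/73; mL=1188/2993, mR=2502/2993; mL+mR=90/73 → advance +1; mR−mL=18/41 → turn +1·90°
n=5: pose=(5,1,E); sL=5/8, sR=1/2; mL=-1/16, mR=9/16; mL+mR=1/2 → advance +1; mR−mL=5/8 → turn +1·90°
n=6: pose=(6,1,N); sL=18/17, sR=90/229; mL=-1296/3893, mR=2826/3893; mL+mR=90/229 → advance +1; mR−mL=18/17 → turn +1·90°
n=7: pose=(6,2,W); sL=45/73, sR=45/61; mL=270/4453, mR=3015/4453; mL+mR=45/61 → advance +1; mR−mL=45/73 → turn +1·90°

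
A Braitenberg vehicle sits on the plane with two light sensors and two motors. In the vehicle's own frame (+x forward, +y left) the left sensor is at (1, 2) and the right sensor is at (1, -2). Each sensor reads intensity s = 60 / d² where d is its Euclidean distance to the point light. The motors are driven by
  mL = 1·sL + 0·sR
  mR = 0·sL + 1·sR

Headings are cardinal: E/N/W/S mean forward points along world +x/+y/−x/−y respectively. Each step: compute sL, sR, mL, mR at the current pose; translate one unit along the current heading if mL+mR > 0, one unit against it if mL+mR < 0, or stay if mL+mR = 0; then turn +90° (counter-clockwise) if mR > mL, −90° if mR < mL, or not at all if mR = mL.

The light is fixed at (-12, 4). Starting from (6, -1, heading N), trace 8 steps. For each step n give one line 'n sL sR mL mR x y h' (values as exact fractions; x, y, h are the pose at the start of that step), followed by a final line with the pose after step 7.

0 15/68 15/104 15/68 15/104 6 -1 N
1 12/73 60/397 12/73 60/397 6 0 E
2 30/233 30/157 30/233 30/157 7 0 S
3 60/409 60/449 60/409 60/449 7 -1 E
4 3/26 1/6 3/26 1/6 8 -1 S
5 60/457 12/101 60/457 12/101 8 -2 E
6 30/289 6/41 30/289 6/41 9 -2 S
7 60/509 12/113 60/509 12/113 9 -3 E
final 10 -3 S

n=0: pose=(6,-1,N); sL=15/68, sR=15/104; mL=15/68, mR=15/104; mL+mR=645/1768 → advance +1; mR−mL=-135/1768 → turn -1·90°
n=1: pose=(6,0,E); sL=12/73, sR=60/397; mL=12/73, mR=60/397; mL+mR=9144/28981 → advance +1; mR−mL=-384/28981 → turn -1·90°
n=2: pose=(7,0,S); sL=30/233, sR=30/157; mL=30/233, mR=30/157; mL+mR=11700/36581 → advance +1; mR−mL=2280/36581 → turn +1·90°
n=3: pose=(7,-1,E); sL=60/409, sR=60/449; mL=60/409, mR=60/449; mL+mR=51480/183641 → advance +1; mR−mL=-2400/183641 → turn -1·90°
n=4: pose=(8,-1,S); sL=3/26, sR=1/6; mL=3/26, mR=1/6; mL+mR=11/39 → advance +1; mR−mL=2/39 → turn +1·90°
n=5: pose=(8,-2,E); sL=60/457, sR=12/101; mL=60/457, mR=12/101; mL+mR=11544/46157 → advance +1; mR−mL=-576/46157 → turn -1·90°
n=6: pose=(9,-2,S); sL=30/289, sR=6/41; mL=30/289, mR=6/41; mL+mR=2964/11849 → advance +1; mR−mL=504/11849 → turn +1·90°
n=7: pose=(9,-3,E); sL=60/509, sR=12/113; mL=60/509, mR=12/113; mL+mR=12888/57517 → advance +1; mR−mL=-672/57517 → turn -1·90°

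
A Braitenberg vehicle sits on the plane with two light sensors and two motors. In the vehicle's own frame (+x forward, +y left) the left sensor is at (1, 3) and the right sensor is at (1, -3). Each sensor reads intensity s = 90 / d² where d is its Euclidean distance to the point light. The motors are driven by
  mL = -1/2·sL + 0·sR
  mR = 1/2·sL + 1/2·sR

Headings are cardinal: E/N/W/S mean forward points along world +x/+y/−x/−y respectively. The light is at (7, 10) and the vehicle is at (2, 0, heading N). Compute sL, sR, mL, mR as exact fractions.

18/29 18/17 -9/29 414/493

left sensor world pos  = (-1, 1); dL² = 145
right sensor world pos = (5, 1); dR² = 85
sL = 90/145 = 18/29
sR = 90/85 = 18/17
mL = -1/2·sL + 0·sR = -9/29
mR = 1/2·sL + 1/2·sR = 414/493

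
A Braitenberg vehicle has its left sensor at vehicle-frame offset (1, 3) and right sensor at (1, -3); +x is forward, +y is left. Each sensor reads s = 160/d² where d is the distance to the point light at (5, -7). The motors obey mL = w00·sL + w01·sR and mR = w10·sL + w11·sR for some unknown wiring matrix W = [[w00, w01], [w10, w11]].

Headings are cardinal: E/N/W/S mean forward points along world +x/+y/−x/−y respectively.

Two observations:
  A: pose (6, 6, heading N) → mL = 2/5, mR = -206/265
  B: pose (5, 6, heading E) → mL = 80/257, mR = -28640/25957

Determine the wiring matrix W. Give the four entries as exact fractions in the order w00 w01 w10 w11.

1/2 0 -1/2 -1/2

obs A: pose=(6,6,N) → sL=4/5, sR=40/53, mL=2/5, mR=-206/265
obs B: pose=(5,6,E) → sL=160/257, sR=160/101, mL=80/257, mR=-28640/25957
sensor matrix S = [[4/5, 40/53], [160/257, 160/101]]; det S = 1097088/1375721
solve [mL_A; mL_B] = S·[w00; w01] and [mR_A; mR_B] = S·[w10; w11]:
  w00 = 1/2, w01 = 0, w10 = -1/2, w11 = -1/2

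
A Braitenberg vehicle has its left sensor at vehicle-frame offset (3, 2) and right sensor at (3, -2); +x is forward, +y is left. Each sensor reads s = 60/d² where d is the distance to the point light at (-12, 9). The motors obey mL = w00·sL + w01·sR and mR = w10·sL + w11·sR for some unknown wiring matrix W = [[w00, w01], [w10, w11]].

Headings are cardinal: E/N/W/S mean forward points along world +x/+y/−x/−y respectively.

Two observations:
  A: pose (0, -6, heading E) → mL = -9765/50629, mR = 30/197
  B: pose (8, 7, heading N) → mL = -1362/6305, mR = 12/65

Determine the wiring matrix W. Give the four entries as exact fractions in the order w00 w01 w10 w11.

-1/2 -1 1 0

obs A: pose=(0,-6,E) → sL=30/197, sR=30/257, mL=-9765/50629, mR=30/197
obs B: pose=(8,7,N) → sL=12/65, sR=12/97, mL=-1362/6305, mR=12/65
sensor matrix S = [[30/197, 30/257], [12/65, 12/97]]; det S = -173088/63843169
solve [mL_A; mL_B] = S·[w00; w01] and [mR_A; mR_B] = S·[w10; w11]:
  w00 = -1/2, w01 = -1, w10 = 1, w11 = 0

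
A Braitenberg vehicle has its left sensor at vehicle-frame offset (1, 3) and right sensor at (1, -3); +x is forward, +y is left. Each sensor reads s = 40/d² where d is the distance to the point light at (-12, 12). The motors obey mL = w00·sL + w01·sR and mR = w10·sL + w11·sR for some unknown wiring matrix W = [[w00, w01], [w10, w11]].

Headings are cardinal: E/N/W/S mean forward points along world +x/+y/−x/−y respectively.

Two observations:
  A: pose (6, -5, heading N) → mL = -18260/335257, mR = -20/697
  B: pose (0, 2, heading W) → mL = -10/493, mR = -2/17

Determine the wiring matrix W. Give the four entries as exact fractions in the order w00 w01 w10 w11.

-1 1/2 0 -1/2

obs A: pose=(6,-5,N) → sL=40/481, sR=40/697, mL=-18260/335257, mR=-20/697
obs B: pose=(0,2,W) → sL=4/29, sR=4/17, mL=-10/493, mR=-2/17
sensor matrix S = [[40/481, 40/697], [4/29, 4/17]]; det S = 113280/9722453
solve [mL_A; mL_B] = S·[w00; w01] and [mR_A; mR_B] = S·[w10; w11]:
  w00 = -1, w01 = 1/2, w10 = 0, w11 = -1/2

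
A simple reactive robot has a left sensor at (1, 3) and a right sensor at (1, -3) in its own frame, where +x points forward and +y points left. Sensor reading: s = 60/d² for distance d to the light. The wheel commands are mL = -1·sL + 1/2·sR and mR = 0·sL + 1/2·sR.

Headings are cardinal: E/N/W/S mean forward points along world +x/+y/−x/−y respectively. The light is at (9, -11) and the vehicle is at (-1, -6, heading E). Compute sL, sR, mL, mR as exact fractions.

12/29 12/17 -30/493 6/17

left sensor world pos  = (0, -3); dL² = 145
right sensor world pos = (0, -9); dR² = 85
sL = 60/145 = 12/29
sR = 60/85 = 12/17
mL = -1·sL + 1/2·sR = -30/493
mR = 0·sL + 1/2·sR = 6/17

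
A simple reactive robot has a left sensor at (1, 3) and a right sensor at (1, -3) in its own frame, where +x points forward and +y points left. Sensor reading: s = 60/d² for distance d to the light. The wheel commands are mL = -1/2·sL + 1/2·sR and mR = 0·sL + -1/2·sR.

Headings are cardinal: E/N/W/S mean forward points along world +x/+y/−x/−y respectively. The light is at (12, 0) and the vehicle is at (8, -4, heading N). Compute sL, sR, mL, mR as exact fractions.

left sensor world pos  = (5, -3); dL² = 58
right sensor world pos = (11, -3); dR² = 10
sL = 60/58 = 30/29
sR = 60/10 = 6
mL = -1/2·sL + 1/2·sR = 72/29
mR = 0·sL + -1/2·sR = -3

30/29 6 72/29 -3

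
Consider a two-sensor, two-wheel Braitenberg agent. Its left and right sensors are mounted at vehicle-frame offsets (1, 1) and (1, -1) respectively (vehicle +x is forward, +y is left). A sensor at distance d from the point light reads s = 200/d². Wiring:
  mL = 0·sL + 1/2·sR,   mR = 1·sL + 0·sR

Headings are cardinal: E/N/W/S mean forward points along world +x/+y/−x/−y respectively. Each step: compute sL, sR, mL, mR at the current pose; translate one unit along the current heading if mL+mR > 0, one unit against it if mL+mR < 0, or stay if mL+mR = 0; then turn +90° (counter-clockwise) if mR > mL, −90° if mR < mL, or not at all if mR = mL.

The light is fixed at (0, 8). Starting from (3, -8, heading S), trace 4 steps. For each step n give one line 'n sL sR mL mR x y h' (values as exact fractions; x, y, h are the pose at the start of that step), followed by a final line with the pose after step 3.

0 40/61 200/293 100/293 40/61 3 -8 S
1 25/34 10/17 5/17 25/34 3 -9 E
2 40/53 200/281 100/281 40/53 4 -9 N
3 100/149 100/117 50/117 100/149 4 -8 W
final 3 -8 S

n=0: pose=(3,-8,S); sL=40/61, sR=200/293; mL=100/293, mR=40/61; mL+mR=17820/17873 → advance +1; mR−mL=5620/17873 → turn +1·90°
n=1: pose=(3,-9,E); sL=25/34, sR=10/17; mL=5/17, mR=25/34; mL+mR=35/34 → advance +1; mR−mL=15/34 → turn +1·90°
n=2: pose=(4,-9,N); sL=40/53, sR=200/281; mL=100/281, mR=40/53; mL+mR=16540/14893 → advance +1; mR−mL=5940/14893 → turn +1·90°
n=3: pose=(4,-8,W); sL=100/149, sR=100/117; mL=50/117, mR=100/149; mL+mR=19150/17433 → advance +1; mR−mL=4250/17433 → turn +1·90°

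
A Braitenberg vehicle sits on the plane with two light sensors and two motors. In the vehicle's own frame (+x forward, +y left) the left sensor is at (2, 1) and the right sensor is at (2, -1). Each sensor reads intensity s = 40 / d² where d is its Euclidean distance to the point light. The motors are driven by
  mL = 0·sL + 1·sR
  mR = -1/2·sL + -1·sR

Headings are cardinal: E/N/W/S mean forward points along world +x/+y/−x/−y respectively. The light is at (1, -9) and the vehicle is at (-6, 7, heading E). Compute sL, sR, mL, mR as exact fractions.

20/157 4/25 4/25 -878/3925

left sensor world pos  = (-4, 8); dL² = 314
right sensor world pos = (-4, 6); dR² = 250
sL = 40/314 = 20/157
sR = 40/250 = 4/25
mL = 0·sL + 1·sR = 4/25
mR = -1/2·sL + -1·sR = -878/3925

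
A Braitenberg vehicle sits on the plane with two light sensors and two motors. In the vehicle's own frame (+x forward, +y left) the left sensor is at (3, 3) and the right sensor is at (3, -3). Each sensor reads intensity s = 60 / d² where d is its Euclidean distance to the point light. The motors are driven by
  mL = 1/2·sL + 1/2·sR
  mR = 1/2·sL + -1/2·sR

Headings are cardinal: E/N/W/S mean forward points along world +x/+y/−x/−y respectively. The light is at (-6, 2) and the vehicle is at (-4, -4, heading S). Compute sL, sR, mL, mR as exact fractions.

30/53 30/41 1410/2173 -180/2173

left sensor world pos  = (-1, -7); dL² = 106
right sensor world pos = (-7, -7); dR² = 82
sL = 60/106 = 30/53
sR = 60/82 = 30/41
mL = 1/2·sL + 1/2·sR = 1410/2173
mR = 1/2·sL + -1/2·sR = -180/2173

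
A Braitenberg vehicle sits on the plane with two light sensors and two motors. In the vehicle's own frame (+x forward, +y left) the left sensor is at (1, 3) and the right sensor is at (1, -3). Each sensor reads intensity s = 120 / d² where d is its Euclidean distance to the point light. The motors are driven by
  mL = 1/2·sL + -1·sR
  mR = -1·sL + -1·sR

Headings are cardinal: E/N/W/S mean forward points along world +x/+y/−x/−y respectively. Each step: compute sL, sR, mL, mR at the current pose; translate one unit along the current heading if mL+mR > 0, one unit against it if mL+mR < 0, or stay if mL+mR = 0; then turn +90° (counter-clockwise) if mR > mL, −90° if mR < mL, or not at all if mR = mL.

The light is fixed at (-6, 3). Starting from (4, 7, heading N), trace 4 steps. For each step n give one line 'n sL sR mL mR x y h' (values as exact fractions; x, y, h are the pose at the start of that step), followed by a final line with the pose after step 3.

n=0: pose=(4,7,N); sL=60/37, sR=60/97; mL=690/3589, mR=-8040/3589; mL+mR=-7350/3589 → advance -1; mR−mL=-90/37 → turn -1·90°
n=1: pose=(4,6,E); sL=120/157, sR=120/121; mL=-11580/18997, mR=-33360/18997; mL+mR=-44940/18997 → advance -1; mR−mL=-180/157 → turn -1·90°
n=2: pose=(3,6,S); sL=30/37, sR=3; mL=-96/37, mR=-141/37; mL+mR=-237/37 → advance -1; mR−mL=-45/37 → turn -1·90°
n=3: pose=(3,7,W); sL=24/13, sR=120/113; mL=-204/1469, mR=-4272/1469; mL+mR=-4476/1469 → advance -1; mR−mL=-36/13 → turn -1·90°

0 60/37 60/97 690/3589 -8040/3589 4 7 N
1 120/157 120/121 -11580/18997 -33360/18997 4 6 E
2 30/37 3 -96/37 -141/37 3 6 S
3 24/13 120/113 -204/1469 -4272/1469 3 7 W
final 4 7 N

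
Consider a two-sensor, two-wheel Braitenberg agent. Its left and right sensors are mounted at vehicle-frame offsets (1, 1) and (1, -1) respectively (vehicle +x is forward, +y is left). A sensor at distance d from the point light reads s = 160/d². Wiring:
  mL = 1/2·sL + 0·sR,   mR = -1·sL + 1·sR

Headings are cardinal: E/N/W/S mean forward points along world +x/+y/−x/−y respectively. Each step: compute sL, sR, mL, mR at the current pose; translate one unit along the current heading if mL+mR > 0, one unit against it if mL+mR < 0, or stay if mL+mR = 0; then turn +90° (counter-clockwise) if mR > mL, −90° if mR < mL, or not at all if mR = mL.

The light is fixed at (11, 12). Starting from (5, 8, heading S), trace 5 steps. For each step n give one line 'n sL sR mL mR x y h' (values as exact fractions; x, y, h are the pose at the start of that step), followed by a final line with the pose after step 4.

n=0: pose=(5,8,S); sL=16/5, sR=80/37; mL=8/5, mR=-192/185; mL+mR=104/185 → advance +1; mR−mL=-488/185 → turn -1·90°
n=1: pose=(5,7,W); sL=32/17, sR=32/13; mL=16/17, mR=128/221; mL+mR=336/221 → advance +1; mR−mL=-80/221 → turn -1·90°
n=2: pose=(4,7,N); sL=2, sR=40/13; mL=1, mR=14/13; mL+mR=27/13 → advance +1; mR−mL=1/13 → turn +1·90°
n=3: pose=(4,8,W); sL=160/89, sR=160/73; mL=80/89, mR=2560/6497; mL+mR=8400/6497 → advance +1; mR−mL=-3280/6497 → turn -1·90°
n=4: pose=(3,8,N); sL=16/9, sR=80/29; mL=8/9, mR=256/261; mL+mR=488/261 → advance +1; mR−mL=8/87 → turn +1·90°

0 16/5 80/37 8/5 -192/185 5 8 S
1 32/17 32/13 16/17 128/221 5 7 W
2 2 40/13 1 14/13 4 7 N
3 160/89 160/73 80/89 2560/6497 4 8 W
4 16/9 80/29 8/9 256/261 3 8 N
final 3 9 W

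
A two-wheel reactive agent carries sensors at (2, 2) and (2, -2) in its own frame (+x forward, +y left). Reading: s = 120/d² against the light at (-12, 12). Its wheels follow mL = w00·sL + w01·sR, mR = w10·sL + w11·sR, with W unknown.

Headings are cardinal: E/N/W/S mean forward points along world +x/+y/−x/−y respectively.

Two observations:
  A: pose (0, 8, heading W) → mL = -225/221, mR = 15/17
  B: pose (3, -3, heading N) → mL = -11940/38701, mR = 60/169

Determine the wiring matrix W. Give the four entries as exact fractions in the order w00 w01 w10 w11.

-1/2 -1/2 1 0

obs A: pose=(0,8,W) → sL=15/17, sR=15/13, mL=-225/221, mR=15/17
obs B: pose=(3,-3,N) → sL=60/169, sR=60/229, mL=-11940/38701, mR=60/169
sensor matrix S = [[15/17, 15/13], [60/169, 60/229]]; det S = -1526400/8552921
solve [mL_A; mL_B] = S·[w00; w01] and [mR_A; mR_B] = S·[w10; w11]:
  w00 = -1/2, w01 = -1/2, w10 = 1, w11 = 0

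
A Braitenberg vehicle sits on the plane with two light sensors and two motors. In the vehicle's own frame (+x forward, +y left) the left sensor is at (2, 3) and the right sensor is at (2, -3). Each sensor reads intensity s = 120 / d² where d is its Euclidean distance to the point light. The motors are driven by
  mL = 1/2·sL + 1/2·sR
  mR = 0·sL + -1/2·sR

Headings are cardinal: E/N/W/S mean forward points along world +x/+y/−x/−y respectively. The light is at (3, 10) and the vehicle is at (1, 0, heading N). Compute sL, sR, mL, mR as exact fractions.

left sensor world pos  = (-2, 2); dL² = 89
right sensor world pos = (4, 2); dR² = 65
sL = 120/89 = 120/89
sR = 120/65 = 24/13
mL = 1/2·sL + 1/2·sR = 1848/1157
mR = 0·sL + -1/2·sR = -12/13

120/89 24/13 1848/1157 -12/13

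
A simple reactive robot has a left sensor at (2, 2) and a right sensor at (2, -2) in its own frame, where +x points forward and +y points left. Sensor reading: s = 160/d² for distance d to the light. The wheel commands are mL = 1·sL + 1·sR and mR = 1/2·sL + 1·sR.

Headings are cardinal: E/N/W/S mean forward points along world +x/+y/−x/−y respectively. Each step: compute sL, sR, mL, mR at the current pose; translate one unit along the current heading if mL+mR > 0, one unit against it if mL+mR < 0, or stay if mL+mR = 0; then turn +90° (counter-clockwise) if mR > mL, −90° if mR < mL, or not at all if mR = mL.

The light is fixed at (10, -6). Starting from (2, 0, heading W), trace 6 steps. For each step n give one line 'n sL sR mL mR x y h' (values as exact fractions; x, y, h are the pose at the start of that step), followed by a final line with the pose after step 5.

n=0: pose=(2,0,W); sL=40/29, sR=40/41; mL=2800/1189, mR=1980/1189; mL+mR=4780/1189 → advance +1; mR−mL=-20/29 → turn -1·90°
n=1: pose=(1,0,N); sL=32/37, sR=160/113; mL=9536/4181, mR=7728/4181; mL+mR=17264/4181 → advance +1; mR−mL=-16/37 → turn -1·90°
n=2: pose=(1,1,E); sL=16/13, sR=80/37; mL=1632/481, mR=1336/481; mL+mR=2968/481 → advance +1; mR−mL=-8/13 → turn -1·90°
n=3: pose=(2,1,S); sL=160/61, sR=32/25; mL=5952/1525, mR=3952/1525; mL+mR=9904/1525 → advance +1; mR−mL=-80/61 → turn -1·90°
n=4: pose=(2,0,W); sL=40/29, sR=40/41; mL=2800/1189, mR=1980/1189; mL+mR=4780/1189 → advance +1; mR−mL=-20/29 → turn -1·90°
n=5: pose=(1,0,N); sL=32/37, sR=160/113; mL=9536/4181, mR=7728/4181; mL+mR=17264/4181 → advance +1; mR−mL=-16/37 → turn -1·90°

0 40/29 40/41 2800/1189 1980/1189 2 0 W
1 32/37 160/113 9536/4181 7728/4181 1 0 N
2 16/13 80/37 1632/481 1336/481 1 1 E
3 160/61 32/25 5952/1525 3952/1525 2 1 S
4 40/29 40/41 2800/1189 1980/1189 2 0 W
5 32/37 160/113 9536/4181 7728/4181 1 0 N
final 1 1 E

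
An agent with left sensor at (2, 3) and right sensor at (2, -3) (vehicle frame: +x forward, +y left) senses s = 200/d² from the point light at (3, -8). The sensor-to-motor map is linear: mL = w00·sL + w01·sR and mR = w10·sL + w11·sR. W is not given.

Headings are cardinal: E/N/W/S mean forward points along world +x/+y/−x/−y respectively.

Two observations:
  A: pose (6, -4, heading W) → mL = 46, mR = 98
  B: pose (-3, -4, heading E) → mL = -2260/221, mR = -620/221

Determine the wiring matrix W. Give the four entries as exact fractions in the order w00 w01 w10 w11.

obs A: pose=(6,-4,W) → sL=100, sR=4, mL=46, mR=98
obs B: pose=(-3,-4,E) → sL=40/13, sR=200/17, mL=-2260/221, mR=-620/221
sensor matrix S = [[100, 4], [40/13, 200/17]]; det S = 257280/221
solve [mL_A; mL_B] = S·[w00; w01] and [mR_A; mR_B] = S·[w10; w11]:
  w00 = 1/2, w01 = -1, w10 = 1, w11 = -1/2

1/2 -1 1 -1/2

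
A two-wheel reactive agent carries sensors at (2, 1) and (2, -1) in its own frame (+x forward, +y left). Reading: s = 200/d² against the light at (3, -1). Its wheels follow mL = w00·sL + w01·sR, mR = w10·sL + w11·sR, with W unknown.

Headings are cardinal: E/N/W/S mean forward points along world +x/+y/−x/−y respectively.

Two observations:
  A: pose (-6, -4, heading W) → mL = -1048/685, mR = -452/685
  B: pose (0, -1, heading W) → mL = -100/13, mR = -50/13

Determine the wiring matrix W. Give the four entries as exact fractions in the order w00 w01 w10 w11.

obs A: pose=(-6,-4,W) → sL=200/137, sR=8/5, mL=-1048/685, mR=-452/685
obs B: pose=(0,-1,W) → sL=100/13, sR=100/13, mL=-100/13, mR=-50/13
sensor matrix S = [[200/137, 8/5], [100/13, 100/13]]; det S = -1920/1781
solve [mL_A; mL_B] = S·[w00; w01] and [mR_A; mR_B] = S·[w10; w11]:
  w00 = -1/2, w01 = -1/2, w10 = -1, w11 = 1/2

-1/2 -1/2 -1 1/2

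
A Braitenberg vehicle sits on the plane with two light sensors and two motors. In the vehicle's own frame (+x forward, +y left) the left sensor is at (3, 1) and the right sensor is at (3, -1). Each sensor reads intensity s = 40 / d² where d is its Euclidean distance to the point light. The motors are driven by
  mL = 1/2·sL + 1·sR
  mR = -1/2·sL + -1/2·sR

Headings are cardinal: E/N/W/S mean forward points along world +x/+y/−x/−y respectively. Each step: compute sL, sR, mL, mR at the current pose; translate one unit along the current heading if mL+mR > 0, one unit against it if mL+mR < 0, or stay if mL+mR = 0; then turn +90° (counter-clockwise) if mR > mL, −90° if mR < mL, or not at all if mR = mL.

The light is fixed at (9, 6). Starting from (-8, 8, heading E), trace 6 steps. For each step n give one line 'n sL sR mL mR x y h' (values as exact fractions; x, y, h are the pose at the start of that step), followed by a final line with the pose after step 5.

0 8/41 40/197 2428/8077 -1608/8077 -8 8 E
1 20/113 4/29 742/3277 -516/3277 -7 8 S
2 40/361 8/73 4348/26353 -2904/26353 -7 7 W
3 2/17 5/34 7/34 -9/68 -8 7 N
4 8/41 40/197 2428/8077 -1608/8077 -8 8 E
5 20/113 4/29 742/3277 -516/3277 -7 8 S
final -7 7 W

n=0: pose=(-8,8,E); sL=8/41, sR=40/197; mL=2428/8077, mR=-1608/8077; mL+mR=20/197 → advance +1; mR−mL=-4036/8077 → turn -1·90°
n=1: pose=(-7,8,S); sL=20/113, sR=4/29; mL=742/3277, mR=-516/3277; mL+mR=2/29 → advance +1; mR−mL=-1258/3277 → turn -1·90°
n=2: pose=(-7,7,W); sL=40/361, sR=8/73; mL=4348/26353, mR=-2904/26353; mL+mR=4/73 → advance +1; mR−mL=-7252/26353 → turn -1·90°
n=3: pose=(-8,7,N); sL=2/17, sR=5/34; mL=7/34, mR=-9/68; mL+mR=5/68 → advance +1; mR−mL=-23/68 → turn -1·90°
n=4: pose=(-8,8,E); sL=8/41, sR=40/197; mL=2428/8077, mR=-1608/8077; mL+mR=20/197 → advance +1; mR−mL=-4036/8077 → turn -1·90°
n=5: pose=(-7,8,S); sL=20/113, sR=4/29; mL=742/3277, mR=-516/3277; mL+mR=2/29 → advance +1; mR−mL=-1258/3277 → turn -1·90°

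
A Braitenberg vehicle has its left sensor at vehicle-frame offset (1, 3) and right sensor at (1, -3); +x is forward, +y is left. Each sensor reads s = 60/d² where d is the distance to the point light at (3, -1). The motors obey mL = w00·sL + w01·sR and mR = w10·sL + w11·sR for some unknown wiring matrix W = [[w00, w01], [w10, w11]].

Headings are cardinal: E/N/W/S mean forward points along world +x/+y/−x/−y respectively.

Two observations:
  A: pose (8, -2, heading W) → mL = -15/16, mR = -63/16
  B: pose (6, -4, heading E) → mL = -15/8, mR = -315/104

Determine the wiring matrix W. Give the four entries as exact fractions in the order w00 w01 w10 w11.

obs A: pose=(8,-2,W) → sL=15/8, sR=3, mL=-15/16, mR=-63/16
obs B: pose=(6,-4,E) → sL=15/4, sR=15/13, mL=-15/8, mR=-315/104
sensor matrix S = [[15/8, 3], [15/4, 15/13]]; det S = -945/104
solve [mL_A; mL_B] = S·[w00; w01] and [mR_A; mR_B] = S·[w10; w11]:
  w00 = -1/2, w01 = 0, w10 = -1/2, w11 = -1

-1/2 0 -1/2 -1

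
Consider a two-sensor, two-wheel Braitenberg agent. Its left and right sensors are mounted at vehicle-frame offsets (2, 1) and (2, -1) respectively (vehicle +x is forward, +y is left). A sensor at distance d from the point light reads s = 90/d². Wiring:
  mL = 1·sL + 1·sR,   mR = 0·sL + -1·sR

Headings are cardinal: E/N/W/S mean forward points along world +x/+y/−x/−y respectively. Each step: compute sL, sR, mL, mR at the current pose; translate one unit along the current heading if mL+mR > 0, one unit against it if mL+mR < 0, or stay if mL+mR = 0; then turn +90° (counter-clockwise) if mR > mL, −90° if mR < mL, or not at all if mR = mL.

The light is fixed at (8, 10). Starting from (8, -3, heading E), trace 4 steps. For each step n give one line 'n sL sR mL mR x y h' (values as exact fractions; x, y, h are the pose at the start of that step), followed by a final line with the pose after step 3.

n=0: pose=(8,-3,E); sL=45/74, sR=9/20; mL=783/740, mR=-9/20; mL+mR=45/74 → advance +1; mR−mL=-279/185 → turn -1·90°
n=1: pose=(9,-3,S); sL=90/229, sR=2/5; mL=908/1145, mR=-2/5; mL+mR=90/229 → advance +1; mR−mL=-1366/1145 → turn -1·90°
n=2: pose=(9,-4,W); sL=45/113, sR=9/17; mL=1782/1921, mR=-9/17; mL+mR=45/113 → advance +1; mR−mL=-2799/1921 → turn -1·90°
n=3: pose=(8,-4,N); sL=18/29, sR=18/29; mL=36/29, mR=-18/29; mL+mR=18/29 → advance +1; mR−mL=-54/29 → turn -1·90°

0 45/74 9/20 783/740 -9/20 8 -3 E
1 90/229 2/5 908/1145 -2/5 9 -3 S
2 45/113 9/17 1782/1921 -9/17 9 -4 W
3 18/29 18/29 36/29 -18/29 8 -4 N
final 8 -3 E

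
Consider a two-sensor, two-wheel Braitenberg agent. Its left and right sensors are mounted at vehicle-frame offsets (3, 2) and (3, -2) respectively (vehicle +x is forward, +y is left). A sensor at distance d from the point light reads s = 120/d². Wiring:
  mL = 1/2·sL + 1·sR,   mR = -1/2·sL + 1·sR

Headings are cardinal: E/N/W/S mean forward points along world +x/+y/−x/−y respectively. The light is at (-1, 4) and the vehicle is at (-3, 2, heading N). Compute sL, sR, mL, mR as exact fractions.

left sensor world pos  = (-5, 5); dL² = 17
right sensor world pos = (-1, 5); dR² = 1
sL = 120/17 = 120/17
sR = 120/1 = 120
mL = 1/2·sL + 1·sR = 2100/17
mR = -1/2·sL + 1·sR = 1980/17

120/17 120 2100/17 1980/17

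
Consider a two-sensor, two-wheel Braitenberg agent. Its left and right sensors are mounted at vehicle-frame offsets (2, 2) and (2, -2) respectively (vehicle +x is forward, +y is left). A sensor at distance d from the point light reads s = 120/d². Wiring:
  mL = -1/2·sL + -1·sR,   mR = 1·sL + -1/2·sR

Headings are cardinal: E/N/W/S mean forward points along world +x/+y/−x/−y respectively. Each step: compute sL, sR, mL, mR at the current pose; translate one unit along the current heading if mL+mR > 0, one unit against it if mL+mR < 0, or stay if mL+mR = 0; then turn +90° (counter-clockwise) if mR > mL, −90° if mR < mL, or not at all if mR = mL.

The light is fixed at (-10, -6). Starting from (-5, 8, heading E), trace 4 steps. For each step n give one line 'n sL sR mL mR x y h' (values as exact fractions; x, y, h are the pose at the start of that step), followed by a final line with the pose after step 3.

0 24/61 120/193 -9636/11773 972/11773 -5 8 E
1 6/13 30/73 -609/949 243/949 -6 8 N
2 24/25 120/229 -5748/5725 3996/5725 -6 7 W
3 12/17 12/13 -282/221 54/221 -5 7 S
final -5 8 E

n=0: pose=(-5,8,E); sL=24/61, sR=120/193; mL=-9636/11773, mR=972/11773; mL+mR=-8664/11773 → advance -1; mR−mL=10608/11773 → turn +1·90°
n=1: pose=(-6,8,N); sL=6/13, sR=30/73; mL=-609/949, mR=243/949; mL+mR=-366/949 → advance -1; mR−mL=852/949 → turn +1·90°
n=2: pose=(-6,7,W); sL=24/25, sR=120/229; mL=-5748/5725, mR=3996/5725; mL+mR=-1752/5725 → advance -1; mR−mL=9744/5725 → turn +1·90°
n=3: pose=(-5,7,S); sL=12/17, sR=12/13; mL=-282/221, mR=54/221; mL+mR=-228/221 → advance -1; mR−mL=336/221 → turn +1·90°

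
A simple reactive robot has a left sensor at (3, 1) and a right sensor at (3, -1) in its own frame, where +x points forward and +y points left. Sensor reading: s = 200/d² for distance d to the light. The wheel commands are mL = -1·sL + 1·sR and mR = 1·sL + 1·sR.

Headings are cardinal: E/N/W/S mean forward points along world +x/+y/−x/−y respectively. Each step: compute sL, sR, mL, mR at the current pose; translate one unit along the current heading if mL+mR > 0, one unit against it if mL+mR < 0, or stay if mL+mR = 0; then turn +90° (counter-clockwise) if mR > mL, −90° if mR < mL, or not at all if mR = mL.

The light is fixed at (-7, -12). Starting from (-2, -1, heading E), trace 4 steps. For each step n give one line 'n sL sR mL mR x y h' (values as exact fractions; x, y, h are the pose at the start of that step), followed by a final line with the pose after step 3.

0 25/26 50/41 275/1066 2325/1066 -2 -1 E
1 200/221 40/49 -960/10829 18640/10829 -1 -1 N
2 20/13 100/89 -480/1157 3080/1157 -1 0 W
3 200/117 200/97 4000/11349 42800/11349 -2 0 S
final -2 -1 E

n=0: pose=(-2,-1,E); sL=25/26, sR=50/41; mL=275/1066, mR=2325/1066; mL+mR=100/41 → advance +1; mR−mL=25/13 → turn +1·90°
n=1: pose=(-1,-1,N); sL=200/221, sR=40/49; mL=-960/10829, mR=18640/10829; mL+mR=80/49 → advance +1; mR−mL=400/221 → turn +1·90°
n=2: pose=(-1,0,W); sL=20/13, sR=100/89; mL=-480/1157, mR=3080/1157; mL+mR=200/89 → advance +1; mR−mL=40/13 → turn +1·90°
n=3: pose=(-2,0,S); sL=200/117, sR=200/97; mL=4000/11349, mR=42800/11349; mL+mR=400/97 → advance +1; mR−mL=400/117 → turn +1·90°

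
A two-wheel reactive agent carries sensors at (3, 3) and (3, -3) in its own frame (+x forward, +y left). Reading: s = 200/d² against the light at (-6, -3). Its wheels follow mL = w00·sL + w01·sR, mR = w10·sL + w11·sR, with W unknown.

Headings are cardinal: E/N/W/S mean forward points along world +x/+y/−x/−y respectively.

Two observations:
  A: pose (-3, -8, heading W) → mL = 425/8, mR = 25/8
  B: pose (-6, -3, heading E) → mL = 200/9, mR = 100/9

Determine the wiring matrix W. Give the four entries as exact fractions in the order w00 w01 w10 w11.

obs A: pose=(-3,-8,W) → sL=25/8, sR=50, mL=425/8, mR=25/8
obs B: pose=(-6,-3,E) → sL=100/9, sR=100/9, mL=200/9, mR=100/9
sensor matrix S = [[25/8, 50], [100/9, 100/9]]; det S = -3125/6
solve [mL_A; mL_B] = S·[w00; w01] and [mR_A; mR_B] = S·[w10; w11]:
  w00 = 1, w01 = 1, w10 = 1, w11 = 0

1 1 1 0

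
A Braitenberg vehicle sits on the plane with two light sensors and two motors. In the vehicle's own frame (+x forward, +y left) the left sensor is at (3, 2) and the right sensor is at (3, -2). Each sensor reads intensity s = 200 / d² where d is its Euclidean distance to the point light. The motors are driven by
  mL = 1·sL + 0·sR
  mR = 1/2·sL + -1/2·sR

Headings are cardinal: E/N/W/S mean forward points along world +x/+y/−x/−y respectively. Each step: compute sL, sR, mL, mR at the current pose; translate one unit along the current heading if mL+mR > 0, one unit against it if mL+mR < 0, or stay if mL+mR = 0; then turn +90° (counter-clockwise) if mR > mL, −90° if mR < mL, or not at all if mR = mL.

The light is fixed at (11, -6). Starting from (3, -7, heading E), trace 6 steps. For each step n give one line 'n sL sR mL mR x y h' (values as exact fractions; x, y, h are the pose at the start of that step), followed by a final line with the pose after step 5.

n=0: pose=(3,-7,E); sL=100/13, sR=100/17; mL=100/13, mR=200/221; mL+mR=1900/221 → advance +1; mR−mL=-1500/221 → turn -1·90°
n=1: pose=(4,-7,S); sL=200/41, sR=200/97; mL=200/41, mR=5600/3977; mL+mR=25000/3977 → advance +1; mR−mL=-13800/3977 → turn -1·90°
n=2: pose=(4,-8,W); sL=50/29, sR=2; mL=50/29, mR=-4/29; mL+mR=46/29 → advance +1; mR−mL=-54/29 → turn -1·90°
n=3: pose=(3,-8,N); sL=200/101, sR=200/37; mL=200/101, mR=-6400/3737; mL+mR=1000/3737 → advance +1; mR−mL=-13800/3737 → turn -1·90°
n=4: pose=(3,-7,E); sL=100/13, sR=100/17; mL=100/13, mR=200/221; mL+mR=1900/221 → advance +1; mR−mL=-1500/221 → turn -1·90°
n=5: pose=(4,-7,S); sL=200/41, sR=200/97; mL=200/41, mR=5600/3977; mL+mR=25000/3977 → advance +1; mR−mL=-13800/3977 → turn -1·90°

0 100/13 100/17 100/13 200/221 3 -7 E
1 200/41 200/97 200/41 5600/3977 4 -7 S
2 50/29 2 50/29 -4/29 4 -8 W
3 200/101 200/37 200/101 -6400/3737 3 -8 N
4 100/13 100/17 100/13 200/221 3 -7 E
5 200/41 200/97 200/41 5600/3977 4 -7 S
final 4 -8 W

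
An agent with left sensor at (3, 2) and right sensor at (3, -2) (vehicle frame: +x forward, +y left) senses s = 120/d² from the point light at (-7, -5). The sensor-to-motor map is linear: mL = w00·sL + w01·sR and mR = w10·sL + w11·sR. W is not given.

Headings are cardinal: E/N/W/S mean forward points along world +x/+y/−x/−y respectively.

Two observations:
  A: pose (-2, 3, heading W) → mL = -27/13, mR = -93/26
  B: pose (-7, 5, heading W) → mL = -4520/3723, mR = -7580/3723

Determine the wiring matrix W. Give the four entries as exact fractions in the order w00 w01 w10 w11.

obs A: pose=(-2,3,W) → sL=3, sR=15/13, mL=-27/13, mR=-93/26
obs B: pose=(-7,5,W) → sL=120/73, sR=40/51, mL=-4520/3723, mR=-7580/3723
sensor matrix S = [[3, 15/13], [120/73, 40/51]]; det S = 7360/16133
solve [mL_A; mL_B] = S·[w00; w01] and [mR_A; mR_B] = S·[w10; w11]:
  w00 = -1/2, w01 = -1/2, w10 = -1, w11 = -1/2

-1/2 -1/2 -1 -1/2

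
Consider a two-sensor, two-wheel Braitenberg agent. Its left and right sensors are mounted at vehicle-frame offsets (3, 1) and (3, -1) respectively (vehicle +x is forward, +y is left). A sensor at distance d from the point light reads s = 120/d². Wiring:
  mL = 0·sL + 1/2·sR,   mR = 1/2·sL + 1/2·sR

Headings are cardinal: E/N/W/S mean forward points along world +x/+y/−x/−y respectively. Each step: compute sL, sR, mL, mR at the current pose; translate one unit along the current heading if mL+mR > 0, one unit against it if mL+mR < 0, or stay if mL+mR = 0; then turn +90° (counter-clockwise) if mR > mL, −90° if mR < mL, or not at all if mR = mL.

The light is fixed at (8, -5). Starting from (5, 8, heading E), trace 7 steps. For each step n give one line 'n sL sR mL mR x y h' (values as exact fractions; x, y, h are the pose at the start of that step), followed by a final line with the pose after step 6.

n=0: pose=(5,8,E); sL=30/49, sR=5/6; mL=5/12, mR=425/588; mL+mR=335/294 → advance +1; mR−mL=15/49 → turn +1·90°
n=1: pose=(6,8,N); sL=24/53, sR=120/257; mL=60/257, mR=6264/13621; mL+mR=9444/13621 → advance +1; mR−mL=12/53 → turn +1·90°
n=2: pose=(6,9,W); sL=60/97, sR=12/25; mL=6/25, mR=1332/2425; mL+mR=1914/2425 → advance +1; mR−mL=30/97 → turn +1·90°
n=3: pose=(5,9,S); sL=24/25, sR=120/137; mL=60/137, mR=3144/3425; mL+mR=4644/3425 → advance +1; mR−mL=12/25 → turn +1·90°
n=4: pose=(5,8,E); sL=30/49, sR=5/6; mL=5/12, mR=425/588; mL+mR=335/294 → advance +1; mR−mL=15/49 → turn +1·90°
n=5: pose=(6,8,N); sL=24/53, sR=120/257; mL=60/257, mR=6264/13621; mL+mR=9444/13621 → advance +1; mR−mL=12/53 → turn +1·90°
n=6: pose=(6,9,W); sL=60/97, sR=12/25; mL=6/25, mR=1332/2425; mL+mR=1914/2425 → advance +1; mR−mL=30/97 → turn +1·90°

0 30/49 5/6 5/12 425/588 5 8 E
1 24/53 120/257 60/257 6264/13621 6 8 N
2 60/97 12/25 6/25 1332/2425 6 9 W
3 24/25 120/137 60/137 3144/3425 5 9 S
4 30/49 5/6 5/12 425/588 5 8 E
5 24/53 120/257 60/257 6264/13621 6 8 N
6 60/97 12/25 6/25 1332/2425 6 9 W
final 5 9 S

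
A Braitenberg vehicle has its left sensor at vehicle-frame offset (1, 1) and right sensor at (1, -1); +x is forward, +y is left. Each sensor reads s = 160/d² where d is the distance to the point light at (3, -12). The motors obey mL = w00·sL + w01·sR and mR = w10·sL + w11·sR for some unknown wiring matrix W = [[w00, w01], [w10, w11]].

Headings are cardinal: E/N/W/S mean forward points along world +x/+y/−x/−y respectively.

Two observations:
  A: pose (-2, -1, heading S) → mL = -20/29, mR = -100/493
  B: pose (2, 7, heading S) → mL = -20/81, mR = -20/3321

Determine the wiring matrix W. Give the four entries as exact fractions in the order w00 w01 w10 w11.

obs A: pose=(-2,-1,S) → sL=40/29, sR=20/17, mL=-20/29, mR=-100/493
obs B: pose=(2,7,S) → sL=40/81, sR=20/41, mL=-20/81, mR=-20/3321
sensor matrix S = [[40/29, 20/17], [40/81, 20/41]]; det S = 150400/1637253
solve [mL_A; mL_B] = S·[w00; w01] and [mR_A; mR_B] = S·[w10; w11]:
  w00 = -1/2, w01 = 0, w10 = -1, w11 = 1

-1/2 0 -1 1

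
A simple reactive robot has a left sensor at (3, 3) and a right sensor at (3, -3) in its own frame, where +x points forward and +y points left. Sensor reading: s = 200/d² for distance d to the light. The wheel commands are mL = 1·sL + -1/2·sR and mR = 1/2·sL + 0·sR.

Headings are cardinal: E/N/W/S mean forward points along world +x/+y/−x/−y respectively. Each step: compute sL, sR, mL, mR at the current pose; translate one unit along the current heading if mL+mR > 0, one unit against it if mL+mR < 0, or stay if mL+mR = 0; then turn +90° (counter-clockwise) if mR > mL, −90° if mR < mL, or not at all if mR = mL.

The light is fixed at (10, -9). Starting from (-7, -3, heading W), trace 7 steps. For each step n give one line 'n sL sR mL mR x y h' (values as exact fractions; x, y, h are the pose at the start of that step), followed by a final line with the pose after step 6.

0 200/409 200/481 55300/196729 100/409 -7 -3 W
1 100/261 100/153 250/4437 50/261 -8 -3 N
2 200/457 200/541 62500/247237 100/457 -8 -2 W
3 25/73 50/89 400/6497 25/146 -9 -2 N
4 200/509 40/121 14020/61589 100/509 -9 -1 W
5 4/13 20/41 34/533 2/13 -10 -1 N
6 40/113 200/673 15620/76049 20/113 -10 0 W
final -11 0 N

n=0: pose=(-7,-3,W); sL=200/409, sR=200/481; mL=55300/196729, mR=100/409; mL+mR=103400/196729 → advance +1; mR−mL=-7200/196729 → turn -1·90°
n=1: pose=(-8,-3,N); sL=100/261, sR=100/153; mL=250/4437, mR=50/261; mL+mR=1100/4437 → advance +1; mR−mL=200/1479 → turn +1·90°
n=2: pose=(-8,-2,W); sL=200/457, sR=200/541; mL=62500/247237, mR=100/457; mL+mR=116600/247237 → advance +1; mR−mL=-8400/247237 → turn -1·90°
n=3: pose=(-9,-2,N); sL=25/73, sR=50/89; mL=400/6497, mR=25/146; mL+mR=3025/12994 → advance +1; mR−mL=1425/12994 → turn +1·90°
n=4: pose=(-9,-1,W); sL=200/509, sR=40/121; mL=14020/61589, mR=100/509; mL+mR=26120/61589 → advance +1; mR−mL=-1920/61589 → turn -1·90°
n=5: pose=(-10,-1,N); sL=4/13, sR=20/41; mL=34/533, mR=2/13; mL+mR=116/533 → advance +1; mR−mL=48/533 → turn +1·90°
n=6: pose=(-10,0,W); sL=40/113, sR=200/673; mL=15620/76049, mR=20/113; mL+mR=29080/76049 → advance +1; mR−mL=-2160/76049 → turn -1·90°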